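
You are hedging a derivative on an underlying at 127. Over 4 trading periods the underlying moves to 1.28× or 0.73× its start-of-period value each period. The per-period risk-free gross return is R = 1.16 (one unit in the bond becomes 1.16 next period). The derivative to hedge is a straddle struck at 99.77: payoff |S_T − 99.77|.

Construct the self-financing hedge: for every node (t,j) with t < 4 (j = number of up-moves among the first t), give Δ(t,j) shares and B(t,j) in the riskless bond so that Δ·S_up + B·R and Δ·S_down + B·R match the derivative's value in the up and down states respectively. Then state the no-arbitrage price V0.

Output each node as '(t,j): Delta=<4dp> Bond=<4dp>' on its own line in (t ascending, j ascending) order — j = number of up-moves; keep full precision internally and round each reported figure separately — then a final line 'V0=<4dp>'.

(0,0): Delta=0.9200 Bond=-43.4723
(1,0): Delta=0.5990 Bond=-20.6688
(1,1): Delta=0.9711 Bond=-58.7327
(2,0): Delta=-0.5975 Bond=57.0036
(2,1): Delta=0.7894 Bond=-46.5748
(2,2): Delta=1.0000 Bond=-74.1454
(3,0): Delta=-1.0000 Bond=86.0086
(3,1): Delta=-0.5335 Bond=60.5750
(3,2): Delta=1.0000 Bond=-86.0086
(3,3): Delta=1.0000 Bond=-86.0086
V0=73.3680

Risk-neutral probability p* = (R−d)/(u−d) = (1.16−0.73)/(1.28−0.73) = 0.7818.
Terminal values V(4,·): V(4,0)=63.7042, V(4,1)=36.5314, V(4,2)=11.1141, V(4,3)=94.6570, V(4,4)=241.1430
  t=3,j=0: stock 49.4052 → up 63.2386 (V=36.5314), down 36.0658 (V=63.7042). Price 36.6035; hedge Δ=-1.0000, bond B=86.0086.
  t=3,j=1: stock 86.6282 → up 110.8841 (V=11.1141), down 63.2386 (V=36.5314). Price 14.3618; hedge Δ=-0.5335, bond B=60.5750.
  t=3,j=2: stock 151.8961 → up 194.4270 (V=94.6570), down 110.8841 (V=11.1141). Price 65.8874; hedge Δ=1.0000, bond B=-86.0086.
  t=3,j=3: stock 266.3383 → up 340.9130 (V=241.1430), down 194.4270 (V=94.6570). Price 180.3297; hedge Δ=1.0000, bond B=-86.0086.
  t=2,j=0: stock 67.6783 → up 86.6282 (V=14.3618), down 49.4052 (V=36.6035). Price 16.5643; hedge Δ=-0.5975, bond B=57.0036.
  t=2,j=1: stock 118.6688 → up 151.8961 (V=65.8874), down 86.6282 (V=14.3618). Price 47.1082; hedge Δ=0.7894, bond B=-46.5748.
  t=2,j=2: stock 208.0768 → up 266.3383 (V=180.3297), down 151.8961 (V=65.8874). Price 133.9314; hedge Δ=1.0000, bond B=-74.1454.
  t=1,j=0: stock 92.7100 → up 118.6688 (V=47.1082), down 67.6783 (V=16.5643). Price 34.8656; hedge Δ=0.5990, bond B=-20.6688.
  t=1,j=1: stock 162.5600 → up 208.0768 (V=133.9314), down 118.6688 (V=47.1082). Price 99.1277; hedge Δ=0.9711, bond B=-58.7327.
  t=0,j=0: stock 127.0000 → up 162.5600 (V=99.1277), down 92.7100 (V=34.8656). Price 73.3680; hedge Δ=0.9200, bond B=-43.4723.
Root portfolio cost Δ·127+B reproduces V0=73.3680.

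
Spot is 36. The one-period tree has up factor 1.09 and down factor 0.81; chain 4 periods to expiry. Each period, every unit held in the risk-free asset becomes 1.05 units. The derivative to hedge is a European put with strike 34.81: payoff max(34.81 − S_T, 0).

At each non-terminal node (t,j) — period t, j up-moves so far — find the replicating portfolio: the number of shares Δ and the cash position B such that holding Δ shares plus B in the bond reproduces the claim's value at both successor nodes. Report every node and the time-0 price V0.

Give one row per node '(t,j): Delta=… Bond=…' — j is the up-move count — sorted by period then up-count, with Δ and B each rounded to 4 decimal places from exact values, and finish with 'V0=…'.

(0,0): Delta=-0.2158 Bond=8.3907
(1,0): Delta=-0.7590 Bond=24.6485
(1,1): Delta=-0.1486 Bond=6.1706
(2,0): Delta=-1.0000 Bond=31.5737
(2,1): Delta=-0.7291 Bond=24.9321
(2,2): Delta=-0.0767 Bond=3.4036
(3,0): Delta=-1.0000 Bond=33.1524
(3,1): Delta=-1.0000 Bond=33.1524
(3,2): Delta=-0.6956 Bond=25.0164
(3,3): Delta=0.0000 Bond=0.0000
V0=0.6208

The replicating-portfolio and risk-neutral prices coincide; use p* = (1.05−0.81)/(1.09−0.81) = 0.8571 for the latter.
Terminal values V(4,·): V(4,0)=19.3132, V(4,1)=13.9563, V(4,2)=6.7476, V(4,3)=0.0000, V(4,4)=0.0000
(3,0): S=19.1319. Δ = (V_up−V_dn)/(S_up−S_dn) = (13.9563−19.3132)/(20.8537−15.4968) = -1.0000. V = [p*·13.9563 + (1−p*)·19.3132]/1.05 = 14.0205. B = V − Δ·S = 33.1524.
(3,1): S=25.7454. Δ = (V_up−V_dn)/(S_up−S_dn) = (6.7476−13.9563)/(28.0624−20.8537) = -1.0000. V = [p*·6.7476 + (1−p*)·13.9563]/1.05 = 7.4070. B = V − Δ·S = 33.1524.
(3,2): S=34.6450. Δ = (V_up−V_dn)/(S_up−S_dn) = (0.0000−6.7476)/(37.7630−28.0624) = -0.6956. V = [p*·0.0000 + (1−p*)·6.7476]/1.05 = 0.9180. B = V − Δ·S = 25.0164.
(3,3): S=46.6210. Δ = (V_up−V_dn)/(S_up−S_dn) = (0.0000−0.0000)/(50.8169−37.7630) = 0.0000. V = [p*·0.0000 + (1−p*)·0.0000]/1.05 = 0.0000. B = V − Δ·S = 0.0000.
(2,0): S=23.6196. Δ = (V_up−V_dn)/(S_up−S_dn) = (7.4070−14.0205)/(25.7454−19.1319) = -1.0000. V = [p*·7.4070 + (1−p*)·14.0205]/1.05 = 7.9541. B = V − Δ·S = 31.5737.
(2,1): S=31.7844. Δ = (V_up−V_dn)/(S_up−S_dn) = (0.9180−7.4070)/(34.6450−25.7454) = -0.7291. V = [p*·0.9180 + (1−p*)·7.4070]/1.05 = 1.7572. B = V − Δ·S = 24.9321.
(2,2): S=42.7716. Δ = (V_up−V_dn)/(S_up−S_dn) = (0.0000−0.9180)/(46.6210−34.6450) = -0.0767. V = [p*·0.0000 + (1−p*)·0.9180]/1.05 = 0.1249. B = V − Δ·S = 3.4036.
(1,0): S=29.1600. Δ = (V_up−V_dn)/(S_up−S_dn) = (1.7572−7.9541)/(31.7844−23.6196) = -0.7590. V = [p*·1.7572 + (1−p*)·7.9541]/1.05 = 2.5166. B = V − Δ·S = 24.6485.
(1,1): S=39.2400. Δ = (V_up−V_dn)/(S_up−S_dn) = (0.1249−1.7572)/(42.7716−31.7844) = -0.1486. V = [p*·0.1249 + (1−p*)·1.7572]/1.05 = 0.3410. B = V − Δ·S = 6.1706.
(0,0): S=36.0000. Δ = (V_up−V_dn)/(S_up−S_dn) = (0.3410−2.5166)/(39.2400−29.1600) = -0.2158. V = [p*·0.3410 + (1−p*)·2.5166]/1.05 = 0.6208. B = V − Δ·S = 8.3907.
Self-financing check: at every node Δ·S+B equals the discounted successor values.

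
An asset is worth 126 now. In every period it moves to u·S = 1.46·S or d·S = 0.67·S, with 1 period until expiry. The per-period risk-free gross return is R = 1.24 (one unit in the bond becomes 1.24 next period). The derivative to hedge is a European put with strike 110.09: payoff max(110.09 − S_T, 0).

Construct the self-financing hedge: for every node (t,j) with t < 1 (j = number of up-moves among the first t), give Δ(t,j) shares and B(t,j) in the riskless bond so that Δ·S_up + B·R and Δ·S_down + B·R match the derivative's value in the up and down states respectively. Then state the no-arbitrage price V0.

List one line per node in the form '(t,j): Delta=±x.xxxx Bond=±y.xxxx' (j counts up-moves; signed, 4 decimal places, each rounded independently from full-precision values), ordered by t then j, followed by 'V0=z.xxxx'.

(0,0): Delta=-0.2579 Bond=38.2587
V0=5.7650

No-arbitrage ⇒ martingale measure with p* = (R−d)/(u−d) = 0.7215.
Terminal payoffs: V(1,0)=25.6700, V(1,1)=0.0000
Node (0,0) S=126.0000: V=(p*·0.0000+(1−p*)·25.6700)/1.24=5.7650; Δ=(0.0000−25.6700)/(183.9600−84.4200)=-0.2579; B=V−Δ·S=38.2587
Each (Δ,B) replicates both successor values, so the strategy is self-financing and V0 is arbitrage-free.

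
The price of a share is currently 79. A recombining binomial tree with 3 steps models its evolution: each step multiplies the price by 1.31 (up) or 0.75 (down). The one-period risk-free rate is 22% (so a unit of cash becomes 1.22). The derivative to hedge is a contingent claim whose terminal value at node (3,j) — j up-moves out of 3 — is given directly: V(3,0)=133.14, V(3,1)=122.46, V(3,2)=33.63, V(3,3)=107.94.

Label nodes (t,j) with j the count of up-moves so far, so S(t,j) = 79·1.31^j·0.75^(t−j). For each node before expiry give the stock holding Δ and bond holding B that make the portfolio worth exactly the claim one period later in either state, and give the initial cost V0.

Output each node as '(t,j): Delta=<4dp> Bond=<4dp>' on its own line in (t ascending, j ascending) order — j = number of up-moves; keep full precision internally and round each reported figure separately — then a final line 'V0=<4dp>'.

(0,0): Delta=0.4268 Bond=12.4042
(1,0): Delta=-1.8842 Bond=152.0586
(1,1): Delta=0.6802 Bond=-11.0867
(2,0): Delta=-0.4292 Bond=120.8554
(2,1): Delta=-2.0437 Bond=197.8924
(2,2): Delta=0.9788 Bond=-54.0101
V0=46.1226

Risk-neutral probability p* = (R−d)/(u−d) = (1.22−0.75)/(1.31−0.75) = 0.8393.
Payoff layer (t=3): V(3,0)=133.1400, V(3,1)=122.4600, V(3,2)=33.6300, V(3,3)=107.9400
  t=2,j=0: stock 44.4375 → up 58.2131 (V=122.4600), down 33.3281 (V=133.1400). Price 101.7840; hedge Δ=-0.4292, bond B=120.8554.
  t=2,j=1: stock 77.6175 → up 101.6789 (V=33.6300), down 58.2131 (V=122.4600). Price 39.2674; hedge Δ=-2.0437, bond B=197.8924.
  t=2,j=2: stock 135.5719 → up 177.5992 (V=107.9400), down 101.6789 (V=33.6300). Price 78.6863; hedge Δ=0.9788, bond B=-54.0101.
  t=1,j=0: stock 59.2500 → up 77.6175 (V=39.2674), down 44.4375 (V=101.7840). Price 40.4219; hedge Δ=-1.8842, bond B=152.0586.
  t=1,j=1: stock 103.4900 → up 135.5719 (V=78.6863), down 77.6175 (V=39.2674). Price 59.3042; hedge Δ=0.6802, bond B=-11.0867.
  t=0,j=0: stock 79.0000 → up 103.4900 (V=59.3042), down 59.2500 (V=40.4219). Price 46.1226; hedge Δ=0.4268, bond B=12.4042.
The time-0 hedge costs 46.1226, which is the no-arbitrage price.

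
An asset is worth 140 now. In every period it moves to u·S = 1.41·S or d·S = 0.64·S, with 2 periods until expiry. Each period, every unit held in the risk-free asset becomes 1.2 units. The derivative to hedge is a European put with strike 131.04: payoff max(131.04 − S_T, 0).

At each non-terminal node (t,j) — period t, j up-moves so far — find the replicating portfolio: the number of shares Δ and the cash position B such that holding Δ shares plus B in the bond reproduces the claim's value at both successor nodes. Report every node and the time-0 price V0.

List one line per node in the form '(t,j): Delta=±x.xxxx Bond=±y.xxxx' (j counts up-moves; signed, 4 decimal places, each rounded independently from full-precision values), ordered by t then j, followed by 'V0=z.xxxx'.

Under the risk-neutral measure, an up-move has probability p* = (R−d)/(u−d) = 0.7273 and values discount at R = 1.2.
Terminal payoffs: V(2,0)=73.6960, V(2,1)=4.7040, V(2,2)=0.0000
  t=1,j=0: stock 89.6000 → up 126.3360 (V=4.7040), down 57.3440 (V=73.6960). Price 19.6000; hedge Δ=-1.0000, bond B=109.2000.
  t=1,j=1: stock 197.4000 → up 278.3340 (V=0.0000), down 126.3360 (V=4.7040). Price 1.0691; hedge Δ=-0.0309, bond B=7.1782.
  t=0,j=0: stock 140.0000 → up 197.4000 (V=1.0691), down 89.6000 (V=19.6000). Price 5.1025; hedge Δ=-0.1719, bond B=29.1686.
Each (Δ,B) replicates both successor values, so the strategy is self-financing and V0 is arbitrage-free.

(0,0): Delta=-0.1719 Bond=29.1686
(1,0): Delta=-1.0000 Bond=109.2000
(1,1): Delta=-0.0309 Bond=7.1782
V0=5.1025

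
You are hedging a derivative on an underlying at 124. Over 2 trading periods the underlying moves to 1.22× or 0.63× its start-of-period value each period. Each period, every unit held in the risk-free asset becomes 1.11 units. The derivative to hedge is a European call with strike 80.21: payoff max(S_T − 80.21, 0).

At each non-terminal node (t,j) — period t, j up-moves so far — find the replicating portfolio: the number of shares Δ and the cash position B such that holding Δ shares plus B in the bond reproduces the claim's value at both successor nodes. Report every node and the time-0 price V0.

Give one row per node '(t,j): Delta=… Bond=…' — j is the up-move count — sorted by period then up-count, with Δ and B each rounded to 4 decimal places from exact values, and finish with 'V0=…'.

(0,0): Delta=0.9288 Bond=-55.4022
(1,0): Delta=0.3275 Bond=-14.5224
(1,1): Delta=1.0000 Bond=-72.2613
V0=59.7742

Under the risk-neutral measure, an up-move has probability p* = (R−d)/(u−d) = 0.8136 and values discount at R = 1.11.
Terminal values V(2,·): V(2,0)=0.0000, V(2,1)=15.0964, V(2,2)=104.3516
Node (1,0) S=78.1200: V=(p*·15.0964+(1−p*)·0.0000)/1.11=11.0647; Δ=(15.0964−0.0000)/(95.3064−49.2156)=0.3275; B=V−Δ·S=-14.5224
Node (1,1) S=151.2800: V=(p*·104.3516+(1−p*)·15.0964)/1.11=79.0187; Δ=(104.3516−15.0964)/(184.5616−95.3064)=1.0000; B=V−Δ·S=-72.2613
Node (0,0) S=124.0000: V=(p*·79.0187+(1−p*)·11.0647)/1.11=59.7742; Δ=(79.0187−11.0647)/(151.2800−78.1200)=0.9288; B=V−Δ·S=-55.4022
Check: Δ(0,0)·S0 + B(0,0) = 59.7742 = V0.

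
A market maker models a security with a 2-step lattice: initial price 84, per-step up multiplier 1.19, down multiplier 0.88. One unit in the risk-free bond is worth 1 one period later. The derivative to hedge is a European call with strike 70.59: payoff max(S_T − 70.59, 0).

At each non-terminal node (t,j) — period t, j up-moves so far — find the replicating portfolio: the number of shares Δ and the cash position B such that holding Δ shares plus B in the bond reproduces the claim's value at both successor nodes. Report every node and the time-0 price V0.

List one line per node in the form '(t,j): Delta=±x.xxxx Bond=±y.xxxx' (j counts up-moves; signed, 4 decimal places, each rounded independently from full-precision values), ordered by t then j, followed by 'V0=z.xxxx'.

(0,0): Delta=0.8696 Bond=-57.5548
(1,0): Delta=0.7582 Bond=-49.3220
(1,1): Delta=1.0000 Bond=-70.5900
V0=15.4913

Under the risk-neutral measure, an up-move has probability p* = (R−d)/(u−d) = 0.3871 and values discount at R = 1.
Terminal values V(2,·): V(2,0)=0.0000, V(2,1)=17.3748, V(2,2)=48.3624
  t=1,j=0: stock 73.9200 → up 87.9648 (V=17.3748), down 65.0496 (V=0.0000). Price 6.7257; hedge Δ=0.7582, bond B=-49.3220.
  t=1,j=1: stock 99.9600 → up 118.9524 (V=48.3624), down 87.9648 (V=17.3748). Price 29.3700; hedge Δ=1.0000, bond B=-70.5900.
  t=0,j=0: stock 84.0000 → up 99.9600 (V=29.3700), down 73.9200 (V=6.7257). Price 15.4913; hedge Δ=0.8696, bond B=-57.5548.
Check: Δ(0,0)·S0 + B(0,0) = 15.4913 = V0.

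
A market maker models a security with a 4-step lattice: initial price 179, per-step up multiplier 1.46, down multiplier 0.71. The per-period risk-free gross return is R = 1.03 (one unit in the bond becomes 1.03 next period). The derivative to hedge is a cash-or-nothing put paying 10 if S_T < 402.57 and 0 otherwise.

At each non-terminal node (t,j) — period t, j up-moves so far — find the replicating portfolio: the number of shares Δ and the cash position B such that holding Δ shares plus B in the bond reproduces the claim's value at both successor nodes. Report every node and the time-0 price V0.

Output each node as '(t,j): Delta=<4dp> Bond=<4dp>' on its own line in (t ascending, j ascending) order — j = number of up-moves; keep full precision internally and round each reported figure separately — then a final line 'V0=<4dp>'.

(0,0): Delta=-0.0053 Bond=9.5382
(1,0): Delta=0.0000 Bond=9.1514
(1,1): Delta=-0.0088 Bond=10.7285
(2,0): Delta=0.0000 Bond=9.4260
(2,1): Delta=0.0000 Bond=9.4260
(2,2): Delta=-0.0145 Bond=13.2332
(3,0): Delta=0.0000 Bond=9.7087
(3,1): Delta=0.0000 Bond=9.7087
(3,2): Delta=0.0000 Bond=9.7087
(3,3): Delta=-0.0239 Bond=18.8997
V0=8.5904

No-arbitrage ⇒ martingale measure with p* = (R−d)/(u−d) = 0.4267.
Terminal payoffs: V(4,0)=10.0000, V(4,1)=10.0000, V(4,2)=10.0000, V(4,3)=10.0000, V(4,4)=0.0000
  t=3,j=0: stock 64.0661 → up 93.5365 (V=10.0000), down 45.4869 (V=10.0000). Price 9.7087; hedge Δ=0.0000, bond B=9.7087.
  t=3,j=1: stock 131.7415 → up 192.3426 (V=10.0000), down 93.5365 (V=10.0000). Price 9.7087; hedge Δ=0.0000, bond B=9.7087.
  t=3,j=2: stock 270.9050 → up 395.5214 (V=10.0000), down 192.3426 (V=10.0000). Price 9.7087; hedge Δ=0.0000, bond B=9.7087.
  t=3,j=3: stock 557.0723 → up 813.3256 (V=0.0000), down 395.5214 (V=10.0000). Price 5.5663; hedge Δ=-0.0239, bond B=18.8997.
  t=2,j=0: stock 90.2339 → up 131.7415 (V=9.7087), down 64.0661 (V=9.7087). Price 9.4260; hedge Δ=0.0000, bond B=9.4260.
  t=2,j=1: stock 185.5514 → up 270.9050 (V=9.7087), down 131.7415 (V=9.7087). Price 9.4260; hedge Δ=0.0000, bond B=9.4260.
  t=2,j=2: stock 381.5564 → up 557.0723 (V=5.5663), down 270.9050 (V=9.7087). Price 7.7100; hedge Δ=-0.0145, bond B=13.2332.
  t=1,j=0: stock 127.0900 → up 185.5514 (V=9.4260), down 90.2339 (V=9.4260). Price 9.1514; hedge Δ=0.0000, bond B=9.1514.
  t=1,j=1: stock 261.3400 → up 381.5564 (V=7.7100), down 185.5514 (V=9.4260). Price 8.4406; hedge Δ=-0.0088, bond B=10.7285.
  t=0,j=0: stock 179.0000 → up 261.3400 (V=8.4406), down 127.0900 (V=9.1514). Price 8.5904; hedge Δ=-0.0053, bond B=9.5382.
Each (Δ,B) replicates both successor values, so the strategy is self-financing and V0 is arbitrage-free.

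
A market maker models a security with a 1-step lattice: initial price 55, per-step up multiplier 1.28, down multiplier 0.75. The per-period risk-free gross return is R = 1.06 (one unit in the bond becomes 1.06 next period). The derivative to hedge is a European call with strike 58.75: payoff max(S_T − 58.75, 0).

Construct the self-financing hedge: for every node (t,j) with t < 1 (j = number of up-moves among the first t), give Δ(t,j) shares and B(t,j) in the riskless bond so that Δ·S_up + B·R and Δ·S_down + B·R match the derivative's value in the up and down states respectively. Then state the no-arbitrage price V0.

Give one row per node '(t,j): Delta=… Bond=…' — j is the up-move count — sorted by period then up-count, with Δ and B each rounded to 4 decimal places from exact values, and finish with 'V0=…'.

Risk-neutral probability p* = (R−d)/(u−d) = (1.06−0.75)/(1.28−0.75) = 0.5849.
Terminal values V(1,·): V(1,0)=0.0000, V(1,1)=11.6500
  t=0,j=0: stock 55.0000 → up 70.4000 (V=11.6500), down 41.2500 (V=0.0000). Price 6.4284; hedge Δ=0.3997, bond B=-15.5527.
The time-0 hedge costs 6.4284, which is the no-arbitrage price.

(0,0): Delta=0.3997 Bond=-15.5527
V0=6.4284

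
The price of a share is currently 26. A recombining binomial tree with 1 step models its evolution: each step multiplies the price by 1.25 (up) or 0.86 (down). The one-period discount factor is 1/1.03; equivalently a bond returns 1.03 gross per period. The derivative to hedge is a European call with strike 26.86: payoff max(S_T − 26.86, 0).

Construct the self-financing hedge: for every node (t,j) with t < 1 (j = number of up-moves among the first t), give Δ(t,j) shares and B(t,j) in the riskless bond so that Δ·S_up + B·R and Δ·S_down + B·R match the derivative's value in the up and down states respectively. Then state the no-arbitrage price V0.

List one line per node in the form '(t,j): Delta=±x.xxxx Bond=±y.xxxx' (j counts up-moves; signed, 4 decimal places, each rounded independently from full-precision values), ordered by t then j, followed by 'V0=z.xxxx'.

The replicating-portfolio and risk-neutral prices coincide; use p* = (1.03−0.86)/(1.25−0.86) = 0.4359 for the latter.
Payoff layer (t=1): V(1,0)=0.0000, V(1,1)=5.6400
(0,0): S=26.0000. Δ = (V_up−V_dn)/(S_up−S_dn) = (5.6400−0.0000)/(32.5000−22.3600) = 0.5562. V = [p*·5.6400 + (1−p*)·0.0000]/1.03 = 2.3869. B = V − Δ·S = -12.0747.
Check: Δ(0,0)·S0 + B(0,0) = 2.3869 = V0.

(0,0): Delta=0.5562 Bond=-12.0747
V0=2.3869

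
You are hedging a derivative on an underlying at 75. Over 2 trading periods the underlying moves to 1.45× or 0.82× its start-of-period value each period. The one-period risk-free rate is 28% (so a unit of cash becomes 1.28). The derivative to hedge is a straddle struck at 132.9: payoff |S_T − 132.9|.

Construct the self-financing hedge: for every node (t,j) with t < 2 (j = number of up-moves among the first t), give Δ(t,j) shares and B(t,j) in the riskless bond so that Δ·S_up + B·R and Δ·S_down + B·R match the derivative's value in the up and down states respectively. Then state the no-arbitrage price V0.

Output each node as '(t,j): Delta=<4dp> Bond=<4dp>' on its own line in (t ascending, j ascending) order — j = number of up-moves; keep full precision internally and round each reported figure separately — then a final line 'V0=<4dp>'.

(0,0): Delta=-0.4015 Bond=52.3594
(1,0): Delta=-1.0000 Bond=103.8281
(1,1): Delta=-0.2764 Bond=53.4170
V0=22.2473

Since d<R<u, set p* = (R−d)/(u−d) = 0.7302; price each node as the discounted p*-expectation of its children.
Terminal values V(2,·): V(2,0)=82.4700, V(2,1)=43.7250, V(2,2)=24.7875
(1,0): S=61.5000. Δ = (V_up−V_dn)/(S_up−S_dn) = (43.7250−82.4700)/(89.1750−50.4300) = -1.0000. V = [p*·43.7250 + (1−p*)·82.4700]/1.28 = 42.3281. B = V − Δ·S = 103.8281.
(1,1): S=108.7500. Δ = (V_up−V_dn)/(S_up−S_dn) = (24.7875−43.7250)/(157.6875−89.1750) = -0.2764. V = [p*·24.7875 + (1−p*)·43.7250]/1.28 = 23.3575. B = V − Δ·S = 53.4170.
(0,0): S=75.0000. Δ = (V_up−V_dn)/(S_up−S_dn) = (23.3575−42.3281)/(108.7500−61.5000) = -0.4015. V = [p*·23.3575 + (1−p*)·42.3281]/1.28 = 22.2473. B = V − Δ·S = 52.3594.
Check: Δ(0,0)·S0 + B(0,0) = 22.2473 = V0.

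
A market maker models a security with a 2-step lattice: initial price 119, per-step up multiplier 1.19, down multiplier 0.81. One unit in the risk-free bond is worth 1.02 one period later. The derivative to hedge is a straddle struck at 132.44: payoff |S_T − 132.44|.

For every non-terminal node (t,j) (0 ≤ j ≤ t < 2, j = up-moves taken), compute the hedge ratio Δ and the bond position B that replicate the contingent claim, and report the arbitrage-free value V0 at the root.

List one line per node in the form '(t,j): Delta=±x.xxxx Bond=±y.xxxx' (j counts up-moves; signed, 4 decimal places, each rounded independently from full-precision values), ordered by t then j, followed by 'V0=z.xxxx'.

(0,0): Delta=-0.1355 Bond=45.6044
(1,0): Delta=-1.0000 Bond=129.8431
(1,1): Delta=0.3408 Bond=-20.9385
V0=29.4768

Under the risk-neutral measure, an up-move has probability p* = (R−d)/(u−d) = 0.5526 and values discount at R = 1.02.
Payoff layer (t=2): V(2,0)=54.3641, V(2,1)=17.7359, V(2,2)=36.0759
  t=1,j=0: stock 96.3900 → up 114.7041 (V=17.7359), down 78.0759 (V=54.3641). Price 33.4531; hedge Δ=-1.0000, bond B=129.8431.
  t=1,j=1: stock 141.6100 → up 168.5159 (V=36.0759), down 114.7041 (V=17.7359). Price 27.3247; hedge Δ=0.3408, bond B=-20.9385.
  t=0,j=0: stock 119.0000 → up 141.6100 (V=27.3247), down 96.3900 (V=33.4531). Price 29.4768; hedge Δ=-0.1355, bond B=45.6044.
The time-0 hedge costs 29.4768, which is the no-arbitrage price.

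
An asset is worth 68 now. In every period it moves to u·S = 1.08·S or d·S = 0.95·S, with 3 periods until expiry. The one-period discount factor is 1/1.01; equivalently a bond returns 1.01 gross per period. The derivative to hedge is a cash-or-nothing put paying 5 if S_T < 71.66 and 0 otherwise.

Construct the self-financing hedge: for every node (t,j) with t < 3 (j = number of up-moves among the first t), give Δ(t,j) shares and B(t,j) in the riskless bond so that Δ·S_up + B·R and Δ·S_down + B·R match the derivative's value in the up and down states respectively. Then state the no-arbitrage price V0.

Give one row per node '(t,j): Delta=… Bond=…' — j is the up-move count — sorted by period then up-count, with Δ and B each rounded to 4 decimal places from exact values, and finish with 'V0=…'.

Under the risk-neutral measure, an up-move has probability p* = (R−d)/(u−d) = 0.4615 and values discount at R = 1.01.
Terminal payoffs: V(3,0)=5.0000, V(3,1)=5.0000, V(3,2)=0.0000, V(3,3)=0.0000
  t=2,j=0: stock 61.3700 → up 66.2796 (V=5.0000), down 58.3015 (V=5.0000). Price 4.9505; hedge Δ=0.0000, bond B=4.9505.
  t=2,j=1: stock 69.7680 → up 75.3494 (V=0.0000), down 66.2796 (V=5.0000). Price 2.6657; hedge Δ=-0.5513, bond B=41.1272.
  t=2,j=2: stock 79.3152 → up 85.6604 (V=0.0000), down 75.3494 (V=0.0000). Price 0.0000; hedge Δ=0.0000, bond B=0.0000.
  t=1,j=0: stock 64.6000 → up 69.7680 (V=2.6657), down 61.3700 (V=4.9505). Price 3.8574; hedge Δ=-0.2721, bond B=21.4331.
  t=1,j=1: stock 73.4400 → up 79.3152 (V=0.0000), down 69.7680 (V=2.6657). Price 1.4211; hedge Δ=-0.2792, bond B=21.9261.
  t=0,j=0: stock 68.0000 → up 73.4400 (V=1.4211), down 64.6000 (V=3.8574). Price 2.7059; hedge Δ=-0.2756, bond B=21.4462.
Check: Δ(0,0)·S0 + B(0,0) = 2.7059 = V0.

(0,0): Delta=-0.2756 Bond=21.4462
(1,0): Delta=-0.2721 Bond=21.4331
(1,1): Delta=-0.2792 Bond=21.9261
(2,0): Delta=0.0000 Bond=4.9505
(2,1): Delta=-0.5513 Bond=41.1272
(2,2): Delta=0.0000 Bond=0.0000
V0=2.7059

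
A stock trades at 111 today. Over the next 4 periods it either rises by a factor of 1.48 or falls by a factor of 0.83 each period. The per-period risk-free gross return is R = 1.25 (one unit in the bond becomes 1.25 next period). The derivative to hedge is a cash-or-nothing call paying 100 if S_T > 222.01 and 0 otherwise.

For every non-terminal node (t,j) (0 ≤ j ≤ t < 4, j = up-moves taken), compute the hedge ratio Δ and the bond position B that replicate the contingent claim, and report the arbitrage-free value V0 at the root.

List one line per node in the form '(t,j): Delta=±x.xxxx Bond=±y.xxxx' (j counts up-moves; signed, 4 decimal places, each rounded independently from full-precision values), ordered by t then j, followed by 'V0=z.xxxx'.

No-arbitrage ⇒ martingale measure with p* = (R−d)/(u−d) = 0.6462.
Terminal values V(4,·): V(4,0)=0.0000, V(4,1)=0.0000, V(4,2)=0.0000, V(4,3)=100.0000, V(4,4)=100.0000
(3,0): S=63.4684. Δ = (V_up−V_dn)/(S_up−S_dn) = (0.0000−0.0000)/(93.9332−52.6787) = 0.0000. V = [p*·0.0000 + (1−p*)·0.0000]/1.25 = 0.0000. B = V − Δ·S = 0.0000.
(3,1): S=113.1725. Δ = (V_up−V_dn)/(S_up−S_dn) = (0.0000−0.0000)/(167.4953−93.9332) = 0.0000. V = [p*·0.0000 + (1−p*)·0.0000]/1.25 = 0.0000. B = V − Δ·S = 0.0000.
(3,2): S=201.8016. Δ = (V_up−V_dn)/(S_up−S_dn) = (100.0000−0.0000)/(298.6663−167.4953) = 0.7624. V = [p*·100.0000 + (1−p*)·0.0000]/1.25 = 51.6923. B = V − Δ·S = -102.1538.
(3,3): S=359.8389. Δ = (V_up−V_dn)/(S_up−S_dn) = (100.0000−100.0000)/(532.5616−298.6663) = 0.0000. V = [p*·100.0000 + (1−p*)·100.0000]/1.25 = 80.0000. B = V − Δ·S = 80.0000.
(2,0): S=76.4679. Δ = (V_up−V_dn)/(S_up−S_dn) = (0.0000−0.0000)/(113.1725−63.4684) = 0.0000. V = [p*·0.0000 + (1−p*)·0.0000]/1.25 = 0.0000. B = V − Δ·S = 0.0000.
(2,1): S=136.3524. Δ = (V_up−V_dn)/(S_up−S_dn) = (51.6923−0.0000)/(201.8016−113.1725) = 0.5832. V = [p*·51.6923 + (1−p*)·0.0000]/1.25 = 26.7209. B = V − Δ·S = -52.8057.
(2,2): S=243.1344. Δ = (V_up−V_dn)/(S_up−S_dn) = (80.0000−51.6923)/(359.8389−201.8016) = 0.1791. V = [p*·80.0000 + (1−p*)·51.6923]/1.25 = 55.9867. B = V − Δ·S = 12.4364.
(1,0): S=92.1300. Δ = (V_up−V_dn)/(S_up−S_dn) = (26.7209−0.0000)/(136.3524−76.4679) = 0.4462. V = [p*·26.7209 + (1−p*)·0.0000]/1.25 = 13.8127. B = V − Δ·S = -27.2965.
(1,1): S=164.2800. Δ = (V_up−V_dn)/(S_up−S_dn) = (55.9867−26.7209)/(243.1344−136.3524) = 0.2741. V = [p*·55.9867 + (1−p*)·26.7209]/1.25 = 36.5049. B = V − Δ·S = -8.5194.
(0,0): S=111.0000. Δ = (V_up−V_dn)/(S_up−S_dn) = (36.5049−13.8127)/(164.2800−92.1300) = 0.3145. V = [p*·36.5049 + (1−p*)·13.8127]/1.25 = 22.7803. B = V − Δ·S = -12.1309.
Self-financing check: at every node Δ·S+B equals the discounted successor values.

(0,0): Delta=0.3145 Bond=-12.1309
(1,0): Delta=0.4462 Bond=-27.2965
(1,1): Delta=0.2741 Bond=-8.5194
(2,0): Delta=0.0000 Bond=0.0000
(2,1): Delta=0.5832 Bond=-52.8057
(2,2): Delta=0.1791 Bond=12.4364
(3,0): Delta=0.0000 Bond=0.0000
(3,1): Delta=0.0000 Bond=0.0000
(3,2): Delta=0.7624 Bond=-102.1538
(3,3): Delta=0.0000 Bond=80.0000
V0=22.7803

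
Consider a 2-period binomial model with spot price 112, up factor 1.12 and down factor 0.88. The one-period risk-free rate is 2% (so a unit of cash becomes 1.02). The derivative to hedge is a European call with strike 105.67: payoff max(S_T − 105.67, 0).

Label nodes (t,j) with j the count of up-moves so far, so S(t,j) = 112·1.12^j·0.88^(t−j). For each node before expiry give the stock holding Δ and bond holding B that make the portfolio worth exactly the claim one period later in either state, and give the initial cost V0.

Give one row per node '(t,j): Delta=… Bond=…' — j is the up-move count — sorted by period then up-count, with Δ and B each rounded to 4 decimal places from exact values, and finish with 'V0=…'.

Under the risk-neutral measure, an up-move has probability p* = (R−d)/(u−d) = 0.5833 and values discount at R = 1.02.
Terminal values V(2,·): V(2,0)=0.0000, V(2,1)=4.7172, V(2,2)=34.8228
(1,0): S=98.5600. Δ = (V_up−V_dn)/(S_up−S_dn) = (4.7172−0.0000)/(110.3872−86.7328) = 0.1994. V = [p*·4.7172 + (1−p*)·0.0000]/1.02 = 2.6977. B = V − Δ·S = -16.9573.
(1,1): S=125.4400. Δ = (V_up−V_dn)/(S_up−S_dn) = (34.8228−4.7172)/(140.4928−110.3872) = 1.0000. V = [p*·34.8228 + (1−p*)·4.7172]/1.02 = 21.8420. B = V − Δ·S = -103.5980.
(0,0): S=112.0000. Δ = (V_up−V_dn)/(S_up−S_dn) = (21.8420−2.6977)/(125.4400−98.5600) = 0.7122. V = [p*·21.8420 + (1−p*)·2.6977]/1.02 = 13.5933. B = V − Δ·S = -66.1742.
The time-0 hedge costs 13.5933, which is the no-arbitrage price.

(0,0): Delta=0.7122 Bond=-66.1742
(1,0): Delta=0.1994 Bond=-16.9573
(1,1): Delta=1.0000 Bond=-103.5980
V0=13.5933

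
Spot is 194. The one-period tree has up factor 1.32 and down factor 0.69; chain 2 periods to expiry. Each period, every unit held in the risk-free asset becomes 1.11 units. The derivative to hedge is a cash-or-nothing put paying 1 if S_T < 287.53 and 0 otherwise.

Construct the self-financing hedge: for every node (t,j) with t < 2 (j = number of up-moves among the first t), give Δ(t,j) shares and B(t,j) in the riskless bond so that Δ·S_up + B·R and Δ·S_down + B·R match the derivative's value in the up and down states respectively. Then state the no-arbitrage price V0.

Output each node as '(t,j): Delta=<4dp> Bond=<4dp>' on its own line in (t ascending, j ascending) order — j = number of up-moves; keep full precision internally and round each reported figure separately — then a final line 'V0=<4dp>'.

Under the risk-neutral measure, an up-move has probability p* = (R−d)/(u−d) = 0.6667 and values discount at R = 1.11.
Terminal values V(2,·): V(2,0)=1.0000, V(2,1)=1.0000, V(2,2)=0.0000
  t=1,j=0: stock 133.8600 → up 176.6952 (V=1.0000), down 92.3634 (V=1.0000). Price 0.9009; hedge Δ=0.0000, bond B=0.9009.
  t=1,j=1: stock 256.0800 → up 338.0256 (V=0.0000), down 176.6952 (V=1.0000). Price 0.3003; hedge Δ=-0.0062, bond B=1.8876.
  t=0,j=0: stock 194.0000 → up 256.0800 (V=0.3003), down 133.8600 (V=0.9009). Price 0.4509; hedge Δ=-0.0049, bond B=1.4042.
Each (Δ,B) replicates both successor values, so the strategy is self-financing and V0 is arbitrage-free.

(0,0): Delta=-0.0049 Bond=1.4042
(1,0): Delta=0.0000 Bond=0.9009
(1,1): Delta=-0.0062 Bond=1.8876
V0=0.4509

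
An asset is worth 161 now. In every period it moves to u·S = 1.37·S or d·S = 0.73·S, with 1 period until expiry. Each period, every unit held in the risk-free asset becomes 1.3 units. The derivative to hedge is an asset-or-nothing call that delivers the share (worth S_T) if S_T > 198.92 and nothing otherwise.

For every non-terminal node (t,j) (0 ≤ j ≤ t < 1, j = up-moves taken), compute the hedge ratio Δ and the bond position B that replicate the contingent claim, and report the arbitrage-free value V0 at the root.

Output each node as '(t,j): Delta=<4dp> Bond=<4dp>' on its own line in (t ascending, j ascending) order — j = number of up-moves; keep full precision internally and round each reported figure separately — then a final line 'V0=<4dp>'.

The replicating-portfolio and risk-neutral prices coincide; use p* = (1.3−0.73)/(1.37−0.73) = 0.8906 for the latter.
Terminal payoffs: V(1,0)=0.0000, V(1,1)=220.5700
(0,0): S=161.0000. Δ = (V_up−V_dn)/(S_up−S_dn) = (220.5700−0.0000)/(220.5700−117.5300) = 2.1406. V = [p*·220.5700 + (1−p*)·0.0000]/1.3 = 151.1117. B = V − Δ·S = -193.5290.
Root portfolio cost Δ·161+B reproduces V0=151.1117.

(0,0): Delta=2.1406 Bond=-193.5290
V0=151.1117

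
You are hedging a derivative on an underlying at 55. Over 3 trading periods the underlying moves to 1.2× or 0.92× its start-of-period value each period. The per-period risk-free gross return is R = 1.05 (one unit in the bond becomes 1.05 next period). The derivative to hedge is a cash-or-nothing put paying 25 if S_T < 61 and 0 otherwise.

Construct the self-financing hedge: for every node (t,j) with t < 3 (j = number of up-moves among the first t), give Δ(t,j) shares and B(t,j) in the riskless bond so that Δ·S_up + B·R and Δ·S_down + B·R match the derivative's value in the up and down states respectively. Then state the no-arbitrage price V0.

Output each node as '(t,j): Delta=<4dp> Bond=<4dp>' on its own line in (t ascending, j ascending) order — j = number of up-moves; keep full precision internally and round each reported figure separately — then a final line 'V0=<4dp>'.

(0,0): Delta=-0.7325 Bond=52.2387
(1,0): Delta=-0.7802 Bond=57.2678
(1,1): Delta=-0.6902 Bond=52.0616
(2,0): Delta=0.0000 Bond=23.8095
(2,1): Delta=-1.4704 Bond=102.0408
(2,2): Delta=0.0000 Bond=0.0000
V0=11.9529

Since d<R<u, set p* = (R−d)/(u−d) = 0.4643; price each node as the discounted p*-expectation of its children.
Payoff layer (t=3): V(3,0)=25.0000, V(3,1)=25.0000, V(3,2)=0.0000, V(3,3)=0.0000
  t=2,j=0: stock 46.5520 → up 55.8624 (V=25.0000), down 42.8278 (V=25.0000). Price 23.8095; hedge Δ=0.0000, bond B=23.8095.
  t=2,j=1: stock 60.7200 → up 72.8640 (V=0.0000), down 55.8624 (V=25.0000). Price 12.7551; hedge Δ=-1.4704, bond B=102.0408.
  t=2,j=2: stock 79.2000 → up 95.0400 (V=0.0000), down 72.8640 (V=0.0000). Price 0.0000; hedge Δ=0.0000, bond B=0.0000.
  t=1,j=0: stock 50.6000 → up 60.7200 (V=12.7551), down 46.5520 (V=23.8095). Price 17.7877; hedge Δ=-0.7802, bond B=57.2678.
  t=1,j=1: stock 66.0000 → up 79.2000 (V=0.0000), down 60.7200 (V=12.7551). Price 6.5077; hedge Δ=-0.6902, bond B=52.0616.
  t=0,j=0: stock 55.0000 → up 66.0000 (V=6.5077), down 50.6000 (V=17.7877). Price 11.9529; hedge Δ=-0.7325, bond B=52.2387.
The time-0 hedge costs 11.9529, which is the no-arbitrage price.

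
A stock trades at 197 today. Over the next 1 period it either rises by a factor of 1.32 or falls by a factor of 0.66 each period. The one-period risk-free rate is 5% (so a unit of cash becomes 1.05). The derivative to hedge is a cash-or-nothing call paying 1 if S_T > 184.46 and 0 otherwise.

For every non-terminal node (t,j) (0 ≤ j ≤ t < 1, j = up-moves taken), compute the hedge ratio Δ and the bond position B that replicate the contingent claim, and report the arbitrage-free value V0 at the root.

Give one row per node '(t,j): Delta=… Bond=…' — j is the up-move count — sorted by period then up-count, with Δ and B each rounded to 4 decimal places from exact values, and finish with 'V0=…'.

The replicating-portfolio and risk-neutral prices coincide; use p* = (1.05−0.66)/(1.32−0.66) = 0.5909 for the latter.
At expiry t=1: V(1,0)=0.0000, V(1,1)=1.0000
Node (0,0) S=197.0000: V=(p*·1.0000+(1−p*)·0.0000)/1.05=0.5628; Δ=(1.0000−0.0000)/(260.0400−130.0200)=0.0077; B=V−Δ·S=-0.9524
Self-financing check: at every node Δ·S+B equals the discounted successor values.

(0,0): Delta=0.0077 Bond=-0.9524
V0=0.5628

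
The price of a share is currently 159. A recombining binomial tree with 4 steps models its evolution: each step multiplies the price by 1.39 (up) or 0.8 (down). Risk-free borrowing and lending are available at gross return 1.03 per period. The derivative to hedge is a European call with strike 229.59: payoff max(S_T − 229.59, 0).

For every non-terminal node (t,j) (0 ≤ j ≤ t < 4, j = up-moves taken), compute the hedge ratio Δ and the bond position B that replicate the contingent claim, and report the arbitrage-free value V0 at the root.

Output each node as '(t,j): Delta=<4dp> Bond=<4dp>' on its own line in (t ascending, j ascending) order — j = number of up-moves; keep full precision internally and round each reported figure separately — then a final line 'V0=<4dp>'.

The replicating-portfolio and risk-neutral prices coincide; use p* = (1.03−0.8)/(1.39−0.8) = 0.3898 for the latter.
Terminal payoffs: V(4,0)=0.0000, V(4,1)=0.0000, V(4,2)=0.0000, V(4,3)=112.0207, V(4,4)=363.9587
(3,0): S=81.4080. Δ = (V_up−V_dn)/(S_up−S_dn) = (0.0000−0.0000)/(113.1571−65.1264) = 0.0000. V = [p*·0.0000 + (1−p*)·0.0000]/1.03 = 0.0000. B = V − Δ·S = 0.0000.
(3,1): S=141.4464. Δ = (V_up−V_dn)/(S_up−S_dn) = (0.0000−0.0000)/(196.6105−113.1571) = 0.0000. V = [p*·0.0000 + (1−p*)·0.0000]/1.03 = 0.0000. B = V − Δ·S = 0.0000.
(3,2): S=245.7631. Δ = (V_up−V_dn)/(S_up−S_dn) = (112.0207−0.0000)/(341.6107−196.6105) = 0.7726. V = [p*·112.0207 + (1−p*)·0.0000]/1.03 = 42.3972. B = V − Δ·S = -147.4685.
(3,3): S=427.0134. Δ = (V_up−V_dn)/(S_up−S_dn) = (363.9587−112.0207)/(593.5487−341.6107) = 1.0000. V = [p*·363.9587 + (1−p*)·112.0207]/1.03 = 204.1105. B = V − Δ·S = -222.9029.
(2,0): S=101.7600. Δ = (V_up−V_dn)/(S_up−S_dn) = (0.0000−0.0000)/(141.4464−81.4080) = 0.0000. V = [p*·0.0000 + (1−p*)·0.0000]/1.03 = 0.0000. B = V − Δ·S = 0.0000.
(2,1): S=176.8080. Δ = (V_up−V_dn)/(S_up−S_dn) = (42.3972−0.0000)/(245.7631−141.4464) = 0.4064. V = [p*·42.3972 + (1−p*)·0.0000]/1.03 = 16.0463. B = V − Δ·S = -55.8133.
(2,2): S=307.2039. Δ = (V_up−V_dn)/(S_up−S_dn) = (204.1105−42.3972)/(427.0134−245.7631) = 0.8922. V = [p*·204.1105 + (1−p*)·42.3972]/1.03 = 102.3670. B = V − Δ·S = -171.7234.
(1,0): S=127.2000. Δ = (V_up−V_dn)/(S_up−S_dn) = (16.0463−0.0000)/(176.8080−101.7600) = 0.2138. V = [p*·16.0463 + (1−p*)·0.0000]/1.03 = 6.0732. B = V − Δ·S = -21.1240.
(1,1): S=221.0100. Δ = (V_up−V_dn)/(S_up−S_dn) = (102.3670−16.0463)/(307.2039−176.8080) = 0.6620. V = [p*·102.3670 + (1−p*)·16.0463]/1.03 = 48.2493. B = V − Δ·S = -98.0569.
(0,0): S=159.0000. Δ = (V_up−V_dn)/(S_up−S_dn) = (48.2493−6.0732)/(221.0100−127.2000) = 0.4496. V = [p*·48.2493 + (1−p*)·6.0732]/1.03 = 21.8589. B = V − Δ·S = -49.6260.
Root portfolio cost Δ·159+B reproduces V0=21.8589.

(0,0): Delta=0.4496 Bond=-49.6260
(1,0): Delta=0.2138 Bond=-21.1240
(1,1): Delta=0.6620 Bond=-98.0569
(2,0): Delta=0.0000 Bond=0.0000
(2,1): Delta=0.4064 Bond=-55.8133
(2,2): Delta=0.8922 Bond=-171.7234
(3,0): Delta=0.0000 Bond=0.0000
(3,1): Delta=0.0000 Bond=0.0000
(3,2): Delta=0.7726 Bond=-147.4685
(3,3): Delta=1.0000 Bond=-222.9029
V0=21.8589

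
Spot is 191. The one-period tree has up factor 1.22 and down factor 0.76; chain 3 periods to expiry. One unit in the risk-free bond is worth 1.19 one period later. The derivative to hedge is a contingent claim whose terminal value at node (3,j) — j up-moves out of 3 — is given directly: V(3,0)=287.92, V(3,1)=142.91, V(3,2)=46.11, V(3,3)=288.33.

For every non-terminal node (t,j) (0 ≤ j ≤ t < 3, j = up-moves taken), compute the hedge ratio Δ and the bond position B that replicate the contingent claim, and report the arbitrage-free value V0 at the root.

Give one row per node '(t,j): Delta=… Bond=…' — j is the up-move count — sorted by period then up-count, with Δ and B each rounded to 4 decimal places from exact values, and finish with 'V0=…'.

Since d<R<u, set p* = (R−d)/(u−d) = 0.9348; price each node as the discounted p*-expectation of its children.
Payoff layer (t=3): V(3,0)=287.9200, V(3,1)=142.9100, V(3,2)=46.1100, V(3,3)=288.3300
Node (2,0) S=110.3216: V=(p*·142.9100+(1−p*)·287.9200)/1.19=128.0396; Δ=(142.9100−287.9200)/(134.5924−83.8444)=-2.8575; B=V−Δ·S=443.2788
Node (2,1) S=177.0952: V=(p*·46.1100+(1−p*)·142.9100)/1.19=44.0530; Δ=(46.1100−142.9100)/(216.0561−134.5924)=-1.1883; B=V−Δ·S=254.4878
Node (2,2) S=284.2844: V=(p*·288.3300+(1−p*)·46.1100)/1.19=229.0194; Δ=(288.3300−46.1100)/(346.8270−216.0561)=1.8522; B=V−Δ·S=-297.5459
Node (1,0) S=145.1600: V=(p*·44.0530+(1−p*)·128.0396)/1.19=41.6222; Δ=(44.0530−128.0396)/(177.0952−110.3216)=-1.2578; B=V−Δ·S=224.2019
Node (1,1) S=233.0200: V=(p*·229.0194+(1−p*)·44.0530)/1.19=182.3163; Δ=(229.0194−44.0530)/(284.2844−177.0952)=1.7256; B=V−Δ·S=-219.7846
Node (0,0) S=191.0000: V=(p*·182.3163+(1−p*)·41.6222)/1.19=145.4963; Δ=(182.3163−41.6222)/(233.0200−145.1600)=1.6013; B=V−Δ·S=-160.3605
Root portfolio cost Δ·191+B reproduces V0=145.4963.

(0,0): Delta=1.6013 Bond=-160.3605
(1,0): Delta=-1.2578 Bond=224.2019
(1,1): Delta=1.7256 Bond=-219.7846
(2,0): Delta=-2.8575 Bond=443.2788
(2,1): Delta=-1.1883 Bond=254.4878
(2,2): Delta=1.8522 Bond=-297.5459
V0=145.4963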